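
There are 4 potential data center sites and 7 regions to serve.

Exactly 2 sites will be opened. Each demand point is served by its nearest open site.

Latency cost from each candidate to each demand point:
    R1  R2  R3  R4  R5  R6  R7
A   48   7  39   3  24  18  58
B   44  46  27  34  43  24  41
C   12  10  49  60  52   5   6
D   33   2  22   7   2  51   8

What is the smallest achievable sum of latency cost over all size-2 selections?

Open {C, D}.
  R1→C 12, R2→D 2, R3→D 22, R4→D 7, R5→D 2, R6→C 5, R7→C 6  ⇒ total 56.
Compare {A, D}: total 88.
Compare {A, C}: total 96.
No size-2 selection does better; minimum is 56.

56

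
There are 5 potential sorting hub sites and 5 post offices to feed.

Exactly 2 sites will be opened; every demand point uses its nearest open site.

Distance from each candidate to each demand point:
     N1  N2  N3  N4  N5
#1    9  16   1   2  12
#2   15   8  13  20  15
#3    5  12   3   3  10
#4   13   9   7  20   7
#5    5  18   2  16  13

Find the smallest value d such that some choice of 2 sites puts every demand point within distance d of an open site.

9

Open {#1, #4}.
  Farthest demand point is N1 at distance 9 (to #1); all others are ≤ 9.
With {#3, #4} the worst case is 9.
With {#2, #3} the worst case is 10.
No size-2 selection achieves below 9.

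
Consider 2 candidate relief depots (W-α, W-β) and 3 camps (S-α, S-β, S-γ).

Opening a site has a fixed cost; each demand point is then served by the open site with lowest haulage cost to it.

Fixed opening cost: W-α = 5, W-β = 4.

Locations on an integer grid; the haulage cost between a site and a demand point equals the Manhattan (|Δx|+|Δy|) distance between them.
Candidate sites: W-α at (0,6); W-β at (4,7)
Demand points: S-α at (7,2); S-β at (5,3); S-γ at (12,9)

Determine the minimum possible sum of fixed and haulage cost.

27

Open {W-β}: assign each demand point to its cheapest open site.
  S-α→W-β 8, S-β→W-β 5, S-γ→W-β 10
  haulage cost 23, fixed 4 → total 27.
Compare {W-α, W-β}: haulage cost 23 + fixed 9 = 32.
Compare {W-α}: haulage cost 34 + fixed 5 = 39.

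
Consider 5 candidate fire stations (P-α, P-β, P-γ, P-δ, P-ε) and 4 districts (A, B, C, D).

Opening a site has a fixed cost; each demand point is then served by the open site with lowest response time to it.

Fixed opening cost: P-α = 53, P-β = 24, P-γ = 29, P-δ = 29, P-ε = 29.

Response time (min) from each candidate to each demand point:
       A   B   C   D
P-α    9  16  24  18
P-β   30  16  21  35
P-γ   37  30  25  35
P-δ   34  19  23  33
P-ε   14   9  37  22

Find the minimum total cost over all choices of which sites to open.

Open {P-ε}: assign each demand point to its cheapest open site.
  A→P-ε 14, B→P-ε 9, C→P-ε 37, D→P-ε 22
  response time 82, fixed 29 → total 111.
Compare {P-β, P-ε}: response time 66 + fixed 53 = 119.
Compare {P-α}: response time 67 + fixed 53 = 120.
Compare {P-β}: response time 102 + fixed 24 = 126.
All other subsets cost ≥ 119. Minimum total cost: 111.

111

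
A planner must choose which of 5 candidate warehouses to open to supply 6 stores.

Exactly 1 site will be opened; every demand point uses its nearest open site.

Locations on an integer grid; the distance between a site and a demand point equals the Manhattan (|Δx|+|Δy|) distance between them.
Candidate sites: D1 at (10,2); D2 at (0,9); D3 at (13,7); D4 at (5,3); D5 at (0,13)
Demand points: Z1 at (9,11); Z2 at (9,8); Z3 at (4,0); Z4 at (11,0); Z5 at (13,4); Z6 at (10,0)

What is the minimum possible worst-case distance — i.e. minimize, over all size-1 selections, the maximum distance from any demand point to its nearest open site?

Open {D1}.
  Farthest demand point is Z1 at distance 10 (to D1); all others are ≤ 10.
With {D4} the worst case is 12.
With {D3} the worst case is 16.
No size-1 selection achieves below 10.

10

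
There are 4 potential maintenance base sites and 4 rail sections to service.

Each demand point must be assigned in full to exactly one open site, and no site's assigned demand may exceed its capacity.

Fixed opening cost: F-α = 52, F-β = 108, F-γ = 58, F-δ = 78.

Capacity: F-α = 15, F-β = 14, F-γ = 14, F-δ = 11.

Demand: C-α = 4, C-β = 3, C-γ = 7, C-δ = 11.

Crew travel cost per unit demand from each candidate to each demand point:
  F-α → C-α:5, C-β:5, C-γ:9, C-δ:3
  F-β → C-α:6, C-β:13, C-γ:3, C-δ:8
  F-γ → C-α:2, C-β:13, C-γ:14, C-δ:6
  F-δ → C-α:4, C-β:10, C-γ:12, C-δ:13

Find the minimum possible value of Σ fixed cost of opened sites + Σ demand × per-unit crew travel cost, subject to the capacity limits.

Open {F-α, F-β}; cheapest assignment that respects the capacities:
  F-α (cap 15, load 14): C-β, C-δ — cost 3×5 + 11×3 = 48
  F-β (cap 14, load 11): C-α, C-γ — cost 4×6 + 7×3 = 45
  Shipping 93, fixed 160 → total 253.
  Any other capacity-feasible assignment to {F-α, F-β} ships for at least 93.
Compare {F-α, F-γ}: its best feasible assignment gives total 264.
Compare {F-α, F-δ}: its best feasible assignment gives total 278.
Every other set of open sites that can feasibly serve all demand totals ≥ 264 even under its best assignment. Minimum: 253.

253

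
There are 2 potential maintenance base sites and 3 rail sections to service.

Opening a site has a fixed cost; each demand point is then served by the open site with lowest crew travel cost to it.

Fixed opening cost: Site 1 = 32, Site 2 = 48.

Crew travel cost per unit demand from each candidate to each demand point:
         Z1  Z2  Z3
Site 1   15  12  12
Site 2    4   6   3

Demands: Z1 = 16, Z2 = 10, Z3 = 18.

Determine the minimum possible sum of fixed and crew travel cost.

Open {Site 2}: assign each demand point to its cheapest open site.
  Z1→Site 2 16×4=64, Z2→Site 2 10×6=60, Z3→Site 2 18×3=54
  crew travel cost 178, fixed 48 → total 226.
Compare {Site 1, Site 2}: crew travel cost 178 + fixed 80 = 258.
Compare {Site 1}: crew travel cost 576 + fixed 32 = 608.

226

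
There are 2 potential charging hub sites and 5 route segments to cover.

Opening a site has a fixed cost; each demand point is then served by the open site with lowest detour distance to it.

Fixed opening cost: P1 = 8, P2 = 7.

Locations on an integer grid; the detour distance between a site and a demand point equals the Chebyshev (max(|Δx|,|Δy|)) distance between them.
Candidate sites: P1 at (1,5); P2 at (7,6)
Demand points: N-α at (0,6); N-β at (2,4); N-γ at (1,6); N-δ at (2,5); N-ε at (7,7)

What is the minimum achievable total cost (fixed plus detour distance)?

Open {P1}: assign each demand point to its cheapest open site.
  N-α→P1 1, N-β→P1 1, N-γ→P1 1, N-δ→P1 1, N-ε→P1 6
  detour distance 10, fixed 8 → total 18.
Compare {P1, P2}: detour distance 5 + fixed 15 = 20.
Compare {P2}: detour distance 24 + fixed 7 = 31.

18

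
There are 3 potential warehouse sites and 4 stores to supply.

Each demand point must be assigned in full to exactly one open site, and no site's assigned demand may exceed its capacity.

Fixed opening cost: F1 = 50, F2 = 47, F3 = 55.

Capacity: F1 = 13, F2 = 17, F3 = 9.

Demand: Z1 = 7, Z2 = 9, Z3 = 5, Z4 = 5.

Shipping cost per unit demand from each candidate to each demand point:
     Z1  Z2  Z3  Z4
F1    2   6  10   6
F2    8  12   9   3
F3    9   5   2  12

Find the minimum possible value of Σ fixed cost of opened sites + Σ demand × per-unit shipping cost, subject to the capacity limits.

Open {F2, F3}; cheapest assignment that respects the capacities:
  F2 (cap 17, load 17): Z1, Z3, Z4 — cost 7×8 + 5×9 + 5×3 = 116
  F3 (cap 9, load 9): Z2 — cost 9×5 = 45
  Shipping 161, fixed 102 → total 263.
  Any other capacity-feasible assignment to {F2, F3} ships for at least 161.
Compare {F1, F2}: its best feasible assignment gives total 267.
Compare {F1, F2, F3}: its best feasible assignment gives total 271.
Every other set of open sites that can feasibly serve all demand totals ≥ 267 even under its best assignment. Minimum: 263.

263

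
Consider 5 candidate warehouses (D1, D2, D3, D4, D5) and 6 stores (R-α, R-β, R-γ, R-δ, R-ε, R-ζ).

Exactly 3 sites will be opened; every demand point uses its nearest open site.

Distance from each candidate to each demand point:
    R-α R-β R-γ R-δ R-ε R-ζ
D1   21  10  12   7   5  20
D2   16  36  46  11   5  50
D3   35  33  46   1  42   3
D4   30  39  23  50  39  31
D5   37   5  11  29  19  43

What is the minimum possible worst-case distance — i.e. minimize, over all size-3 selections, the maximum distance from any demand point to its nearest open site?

Open {D1, D2, D3}.
  Farthest demand point is R-α at distance 16 (to D2); all others are ≤ 16.
With {D2, D3, D5} the worst case is 16.
With {D1, D2, D4} the worst case is 20.
No size-3 selection achieves below 16.

16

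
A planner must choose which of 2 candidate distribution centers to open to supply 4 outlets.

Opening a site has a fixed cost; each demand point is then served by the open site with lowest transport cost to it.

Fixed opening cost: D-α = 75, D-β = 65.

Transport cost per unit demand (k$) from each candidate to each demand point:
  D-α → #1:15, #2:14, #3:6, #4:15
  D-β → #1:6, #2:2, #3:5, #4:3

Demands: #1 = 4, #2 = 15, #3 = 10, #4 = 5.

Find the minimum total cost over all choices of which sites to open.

184

Open {D-β}: assign each demand point to its cheapest open site.
  #1→D-β 4×6=24, #2→D-β 15×2=30, #3→D-β 10×5=50, #4→D-β 5×3=15
  transport cost 119, fixed 65 → total 184.
Compare {D-α, D-β}: transport cost 119 + fixed 140 = 259.
Compare {D-α}: transport cost 405 + fixed 75 = 480.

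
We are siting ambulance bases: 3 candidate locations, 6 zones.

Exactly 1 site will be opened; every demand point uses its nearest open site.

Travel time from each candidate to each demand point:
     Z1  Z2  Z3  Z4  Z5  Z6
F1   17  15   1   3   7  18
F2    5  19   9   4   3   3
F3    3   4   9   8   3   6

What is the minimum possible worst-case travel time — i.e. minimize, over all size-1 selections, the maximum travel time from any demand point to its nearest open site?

9

Open {F3}.
  Farthest demand point is Z3 at travel time 9 (to F3); all others are ≤ 9.
With {F1} the worst case is 18.
With {F2} the worst case is 19.
No size-1 selection achieves below 9.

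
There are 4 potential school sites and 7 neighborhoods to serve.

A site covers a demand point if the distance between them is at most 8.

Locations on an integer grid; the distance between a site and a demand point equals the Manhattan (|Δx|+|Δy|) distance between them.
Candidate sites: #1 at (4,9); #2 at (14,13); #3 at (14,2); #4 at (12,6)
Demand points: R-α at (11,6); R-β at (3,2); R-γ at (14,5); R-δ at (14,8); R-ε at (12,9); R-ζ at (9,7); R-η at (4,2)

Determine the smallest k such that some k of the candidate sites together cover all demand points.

Coverage sets (demand points within 8 of each site):
  #1: {R-β, R-ε, R-ζ, R-η}
  #2: {R-γ, R-δ, R-ε}
  #3: {R-α, R-γ, R-δ}
  #4: {R-α, R-γ, R-δ, R-ε, R-ζ}
No single site covers all 7 demand points.
But {#1, #3} covers everything, so the minimum is 2.

2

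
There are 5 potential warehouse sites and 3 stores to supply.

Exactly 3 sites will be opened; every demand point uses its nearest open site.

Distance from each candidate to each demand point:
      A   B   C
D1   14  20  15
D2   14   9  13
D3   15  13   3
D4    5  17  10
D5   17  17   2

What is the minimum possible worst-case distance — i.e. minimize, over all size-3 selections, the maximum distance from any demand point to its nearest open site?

Open {D2, D3, D4}.
  Farthest demand point is B at distance 9 (to D2); all others are ≤ 9.
With {D2, D4, D5} the worst case is 9.
With {D1, D2, D4} the worst case is 10.
No size-3 selection achieves below 9.

9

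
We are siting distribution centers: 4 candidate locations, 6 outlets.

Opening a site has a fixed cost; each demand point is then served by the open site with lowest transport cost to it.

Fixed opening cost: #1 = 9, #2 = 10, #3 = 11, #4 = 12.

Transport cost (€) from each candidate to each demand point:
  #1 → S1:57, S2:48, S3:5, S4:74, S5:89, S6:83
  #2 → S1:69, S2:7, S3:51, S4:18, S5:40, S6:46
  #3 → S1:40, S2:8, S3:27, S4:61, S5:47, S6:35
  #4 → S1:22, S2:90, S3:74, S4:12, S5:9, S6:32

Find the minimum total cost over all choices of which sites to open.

118

Open {#1, #2, #4}: assign each demand point to its cheapest open site.
  S1→#4 22, S2→#2 7, S3→#1 5, S4→#4 12, S5→#4 9, S6→#4 32
  transport cost 87, fixed 31 → total 118.
Compare {#1, #3, #4}: transport cost 88 + fixed 32 = 120.
Compare {#1, #2, #3, #4}: transport cost 87 + fixed 42 = 129.
Compare {#3, #4}: transport cost 110 + fixed 23 = 133.
All other subsets cost ≥ 120. Minimum total cost: 118.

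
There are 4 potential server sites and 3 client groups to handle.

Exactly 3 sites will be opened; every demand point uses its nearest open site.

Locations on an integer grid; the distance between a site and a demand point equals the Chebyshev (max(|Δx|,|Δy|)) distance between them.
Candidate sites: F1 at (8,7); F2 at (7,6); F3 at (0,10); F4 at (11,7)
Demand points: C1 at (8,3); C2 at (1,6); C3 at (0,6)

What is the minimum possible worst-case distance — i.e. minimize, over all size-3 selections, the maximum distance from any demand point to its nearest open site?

Open {F1, F2, F3}.
  Farthest demand point is C2 at distance 4 (to F3); all others are ≤ 4.
With {F1, F3, F4} the worst case is 4.
With {F2, F3, F4} the worst case is 4.
No size-3 selection achieves below 4.

4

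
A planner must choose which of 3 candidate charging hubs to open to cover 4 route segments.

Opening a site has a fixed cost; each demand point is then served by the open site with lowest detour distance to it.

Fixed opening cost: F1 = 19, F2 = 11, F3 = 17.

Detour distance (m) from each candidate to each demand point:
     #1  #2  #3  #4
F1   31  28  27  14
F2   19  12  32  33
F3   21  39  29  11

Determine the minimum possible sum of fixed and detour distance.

Open {F2, F3}: assign each demand point to its cheapest open site.
  #1→F2 19, #2→F2 12, #3→F3 29, #4→F3 11
  detour distance 71, fixed 28 → total 99.
Compare {F1, F2}: detour distance 72 + fixed 30 = 102.
Compare {F2}: detour distance 96 + fixed 11 = 107.
Compare {F1, F2, F3}: detour distance 69 + fixed 47 = 116.
All other subsets cost ≥ 102. Minimum total cost: 99.

99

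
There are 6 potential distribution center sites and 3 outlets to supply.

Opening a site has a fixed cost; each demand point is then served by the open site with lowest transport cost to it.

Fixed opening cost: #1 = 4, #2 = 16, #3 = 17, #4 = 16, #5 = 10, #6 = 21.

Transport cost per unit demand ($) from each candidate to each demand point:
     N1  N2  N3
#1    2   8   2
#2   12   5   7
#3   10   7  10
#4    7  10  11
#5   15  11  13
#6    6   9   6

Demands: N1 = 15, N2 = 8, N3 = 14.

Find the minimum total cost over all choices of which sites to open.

118

Open {#1, #2}: assign each demand point to its cheapest open site.
  N1→#1 15×2=30, N2→#2 8×5=40, N3→#1 14×2=28
  transport cost 98, fixed 20 → total 118.
Compare {#1}: transport cost 122 + fixed 4 = 126.
Compare {#1, #2, #5}: transport cost 98 + fixed 30 = 128.
Compare {#1, #2, #4}: transport cost 98 + fixed 36 = 134.
All other subsets cost ≥ 126. Minimum total cost: 118.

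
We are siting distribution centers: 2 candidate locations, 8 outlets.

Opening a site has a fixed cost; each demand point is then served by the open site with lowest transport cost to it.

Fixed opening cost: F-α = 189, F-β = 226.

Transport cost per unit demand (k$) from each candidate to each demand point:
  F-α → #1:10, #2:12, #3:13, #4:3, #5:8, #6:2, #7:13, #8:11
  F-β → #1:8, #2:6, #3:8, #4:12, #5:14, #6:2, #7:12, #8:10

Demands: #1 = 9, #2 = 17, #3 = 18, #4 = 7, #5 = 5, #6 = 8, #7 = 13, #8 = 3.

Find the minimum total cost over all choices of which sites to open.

Open {F-β}: assign each demand point to its cheapest open site.
  #1→F-β 9×8=72, #2→F-β 17×6=102, #3→F-β 18×8=144, #4→F-β 7×12=84, #5→F-β 5×14=70, #6→F-β 8×2=16, #7→F-β 13×12=156, #8→F-β 3×10=30
  transport cost 674, fixed 226 → total 900.
Compare {F-α}: transport cost 807 + fixed 189 = 996.
Compare {F-α, F-β}: transport cost 581 + fixed 415 = 996.

900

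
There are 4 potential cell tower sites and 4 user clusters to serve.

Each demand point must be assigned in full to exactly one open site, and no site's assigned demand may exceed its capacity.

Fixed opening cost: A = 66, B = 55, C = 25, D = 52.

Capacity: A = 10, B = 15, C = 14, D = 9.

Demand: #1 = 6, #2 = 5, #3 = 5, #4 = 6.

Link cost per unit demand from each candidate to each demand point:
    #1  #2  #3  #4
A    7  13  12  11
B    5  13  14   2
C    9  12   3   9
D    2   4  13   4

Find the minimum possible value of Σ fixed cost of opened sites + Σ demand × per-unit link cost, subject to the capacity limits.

197

Open {B, C}; cheapest assignment that respects the capacities:
  B (cap 15, load 12): #1, #4 — cost 6×5 + 6×2 = 42
  C (cap 14, load 10): #2, #3 — cost 5×12 + 5×3 = 75
  Shipping 117, fixed 80 → total 197.
  Any other capacity-feasible assignment to {B, C} ships for at least 117.
Compare {B, C, D}: its best feasible assignment gives total 209.
Compare {A, B, C}: its best feasible assignment gives total 263.
Every other set of open sites that can feasibly serve all demand totals ≥ 209 even under its best assignment. Minimum: 197.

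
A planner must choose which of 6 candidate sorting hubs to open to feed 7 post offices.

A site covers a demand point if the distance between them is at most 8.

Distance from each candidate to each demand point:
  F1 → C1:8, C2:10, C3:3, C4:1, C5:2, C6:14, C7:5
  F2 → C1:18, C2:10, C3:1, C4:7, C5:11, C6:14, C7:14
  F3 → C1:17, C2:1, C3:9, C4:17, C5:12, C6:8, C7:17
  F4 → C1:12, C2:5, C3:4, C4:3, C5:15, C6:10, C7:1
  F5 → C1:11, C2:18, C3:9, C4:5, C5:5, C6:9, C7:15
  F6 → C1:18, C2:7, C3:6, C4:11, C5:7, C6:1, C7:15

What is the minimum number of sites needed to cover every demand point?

2

Coverage sets (demand points within 8 of each site):
  F1: {C1, C3, C4, C5, C7}
  F2: {C3, C4}
  F3: {C2, C6}
  F4: {C2, C3, C4, C7}
  F5: {C4, C5}
  F6: {C2, C3, C5, C6}
No single site covers all 7 demand points.
But {F1, F3} covers everything, so the minimum is 2.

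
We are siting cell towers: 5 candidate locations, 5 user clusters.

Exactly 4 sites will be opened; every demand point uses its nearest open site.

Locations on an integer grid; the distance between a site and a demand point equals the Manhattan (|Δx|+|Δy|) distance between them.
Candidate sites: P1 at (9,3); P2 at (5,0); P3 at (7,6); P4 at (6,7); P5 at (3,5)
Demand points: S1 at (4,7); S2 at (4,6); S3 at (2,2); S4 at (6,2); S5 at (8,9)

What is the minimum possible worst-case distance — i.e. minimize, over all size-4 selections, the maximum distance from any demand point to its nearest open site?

4

Open {P1, P2, P3, P5}.
  Farthest demand point is S3 at distance 4 (to P5); all others are ≤ 4.
With {P1, P2, P4, P5} the worst case is 4.
With {P1, P3, P4, P5} the worst case is 4.
No size-4 selection achieves below 4.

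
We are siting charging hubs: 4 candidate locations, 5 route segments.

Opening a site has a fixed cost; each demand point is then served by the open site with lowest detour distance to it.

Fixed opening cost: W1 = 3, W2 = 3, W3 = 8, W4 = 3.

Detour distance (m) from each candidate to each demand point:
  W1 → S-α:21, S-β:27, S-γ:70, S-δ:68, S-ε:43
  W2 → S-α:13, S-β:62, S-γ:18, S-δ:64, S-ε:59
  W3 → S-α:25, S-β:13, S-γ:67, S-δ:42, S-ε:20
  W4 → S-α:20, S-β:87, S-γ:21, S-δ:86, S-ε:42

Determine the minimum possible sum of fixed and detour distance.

117

Open {W2, W3}: assign each demand point to its cheapest open site.
  S-α→W2 13, S-β→W3 13, S-γ→W2 18, S-δ→W3 42, S-ε→W3 20
  detour distance 106, fixed 11 → total 117.
Compare {W1, W2, W3}: detour distance 106 + fixed 14 = 120.
Compare {W2, W3, W4}: detour distance 106 + fixed 14 = 120.
Compare {W1, W2, W3, W4}: detour distance 106 + fixed 17 = 123.
All other subsets cost ≥ 120. Minimum total cost: 117.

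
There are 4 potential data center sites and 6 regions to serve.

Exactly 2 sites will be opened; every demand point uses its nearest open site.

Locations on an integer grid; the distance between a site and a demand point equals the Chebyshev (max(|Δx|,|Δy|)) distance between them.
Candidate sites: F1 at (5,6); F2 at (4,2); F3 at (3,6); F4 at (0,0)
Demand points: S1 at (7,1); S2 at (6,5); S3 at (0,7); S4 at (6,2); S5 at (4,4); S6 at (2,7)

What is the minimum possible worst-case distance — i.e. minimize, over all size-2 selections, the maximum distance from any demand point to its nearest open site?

Open {F2, F3}.
  Farthest demand point is S1 at distance 3 (to F2); all others are ≤ 3.
With {F1, F2} the worst case is 5.
With {F1, F3} the worst case is 5.
No size-2 selection achieves below 3.

3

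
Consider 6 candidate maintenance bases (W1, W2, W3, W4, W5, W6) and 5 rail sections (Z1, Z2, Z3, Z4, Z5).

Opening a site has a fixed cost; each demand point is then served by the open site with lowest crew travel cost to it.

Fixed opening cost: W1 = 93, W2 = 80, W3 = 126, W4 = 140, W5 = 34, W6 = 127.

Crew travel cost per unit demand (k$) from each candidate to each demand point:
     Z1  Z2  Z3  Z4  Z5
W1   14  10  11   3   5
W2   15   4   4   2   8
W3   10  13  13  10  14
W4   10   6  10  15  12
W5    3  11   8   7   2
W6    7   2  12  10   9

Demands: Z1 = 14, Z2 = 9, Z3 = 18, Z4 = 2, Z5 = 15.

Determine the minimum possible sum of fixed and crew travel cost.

Open {W2, W5}: assign each demand point to its cheapest open site.
  Z1→W5 14×3=42, Z2→W2 9×4=36, Z3→W2 18×4=72, Z4→W2 2×2=4, Z5→W5 15×2=30
  crew travel cost 184, fixed 114 → total 298.
Compare {W5}: crew travel cost 329 + fixed 34 = 363.
Compare {W1, W2, W5}: crew travel cost 184 + fixed 207 = 391.
Compare {W2, W5, W6}: crew travel cost 166 + fixed 241 = 407.
All other subsets cost ≥ 363. Minimum total cost: 298.

298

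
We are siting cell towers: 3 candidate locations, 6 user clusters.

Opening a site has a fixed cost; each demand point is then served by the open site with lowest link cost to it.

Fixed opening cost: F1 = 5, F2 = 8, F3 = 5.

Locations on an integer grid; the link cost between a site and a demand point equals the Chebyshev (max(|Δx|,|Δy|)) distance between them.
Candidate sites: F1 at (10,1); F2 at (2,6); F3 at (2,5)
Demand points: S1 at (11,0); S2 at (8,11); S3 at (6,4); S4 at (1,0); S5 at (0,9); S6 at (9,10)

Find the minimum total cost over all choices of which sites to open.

37

Open {F1, F3}: assign each demand point to its cheapest open site.
  S1→F1 1, S2→F3 6, S3→F1 4, S4→F3 5, S5→F3 4, S6→F3 7
  link cost 27, fixed 10 → total 37.
Compare {F3}: link cost 35 + fixed 5 = 40.
Compare {F1, F2}: link cost 27 + fixed 13 = 40.
Compare {F2}: link cost 35 + fixed 8 = 43.
All other subsets cost ≥ 40. Minimum total cost: 37.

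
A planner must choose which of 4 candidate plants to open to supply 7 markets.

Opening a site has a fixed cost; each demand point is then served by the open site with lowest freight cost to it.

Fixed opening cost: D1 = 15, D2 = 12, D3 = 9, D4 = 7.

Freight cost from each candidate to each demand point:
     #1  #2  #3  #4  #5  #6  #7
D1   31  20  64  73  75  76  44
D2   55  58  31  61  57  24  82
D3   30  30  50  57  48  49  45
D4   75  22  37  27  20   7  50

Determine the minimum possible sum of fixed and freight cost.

204

Open {D3, D4}: assign each demand point to its cheapest open site.
  #1→D3 30, #2→D4 22, #3→D4 37, #4→D4 27, #5→D4 20, #6→D4 7, #7→D3 45
  freight cost 188, fixed 16 → total 204.
Compare {D1, D4}: freight cost 186 + fixed 22 = 208.
Compare {D2, D3, D4}: freight cost 182 + fixed 28 = 210.
Compare {D1, D2, D4}: freight cost 180 + fixed 34 = 214.
All other subsets cost ≥ 208. Minimum total cost: 204.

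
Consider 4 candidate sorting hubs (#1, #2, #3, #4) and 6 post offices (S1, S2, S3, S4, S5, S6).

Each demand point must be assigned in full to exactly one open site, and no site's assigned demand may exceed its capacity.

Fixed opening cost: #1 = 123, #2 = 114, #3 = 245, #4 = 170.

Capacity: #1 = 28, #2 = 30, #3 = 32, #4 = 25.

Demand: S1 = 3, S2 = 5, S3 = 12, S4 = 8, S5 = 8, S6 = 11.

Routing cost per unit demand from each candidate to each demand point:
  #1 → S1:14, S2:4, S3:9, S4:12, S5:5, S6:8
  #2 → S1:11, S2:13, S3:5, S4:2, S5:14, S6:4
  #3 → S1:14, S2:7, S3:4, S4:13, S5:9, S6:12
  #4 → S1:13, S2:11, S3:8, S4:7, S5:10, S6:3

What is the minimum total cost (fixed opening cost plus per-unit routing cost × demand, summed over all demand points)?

494

Open {#1, #2}; cheapest assignment that respects the capacities:
  #1 (cap 28, load 24): S2, S5, S6 — cost 5×4 + 8×5 + 11×8 = 148
  #2 (cap 30, load 23): S1, S3, S4 — cost 3×11 + 12×5 + 8×2 = 109
  Shipping 257, fixed 237 → total 494.
  Any other capacity-feasible assignment to {#1, #2} ships for at least 257.
Compare {#2, #4}: its best feasible assignment gives total 561.
Compare {#1, #4}: its best feasible assignment gives total 589.
Every other set of open sites that can feasibly serve all demand totals ≥ 561 even under its best assignment. Minimum: 494.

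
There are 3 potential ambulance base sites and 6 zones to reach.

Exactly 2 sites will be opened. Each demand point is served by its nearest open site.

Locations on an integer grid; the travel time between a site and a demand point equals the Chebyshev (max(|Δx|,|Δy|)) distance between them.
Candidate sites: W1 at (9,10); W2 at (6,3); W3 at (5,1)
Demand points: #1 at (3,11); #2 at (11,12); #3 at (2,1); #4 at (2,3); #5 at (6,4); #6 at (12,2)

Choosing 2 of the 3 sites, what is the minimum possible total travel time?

23

Open {W1, W2}.
  #1→W1 6, #2→W1 2, #3→W2 4, #4→W2 4, #5→W2 1, #6→W2 6  ⇒ total 23.
Compare {W1, W3}: total 24.
Compare {W2, W3}: total 30.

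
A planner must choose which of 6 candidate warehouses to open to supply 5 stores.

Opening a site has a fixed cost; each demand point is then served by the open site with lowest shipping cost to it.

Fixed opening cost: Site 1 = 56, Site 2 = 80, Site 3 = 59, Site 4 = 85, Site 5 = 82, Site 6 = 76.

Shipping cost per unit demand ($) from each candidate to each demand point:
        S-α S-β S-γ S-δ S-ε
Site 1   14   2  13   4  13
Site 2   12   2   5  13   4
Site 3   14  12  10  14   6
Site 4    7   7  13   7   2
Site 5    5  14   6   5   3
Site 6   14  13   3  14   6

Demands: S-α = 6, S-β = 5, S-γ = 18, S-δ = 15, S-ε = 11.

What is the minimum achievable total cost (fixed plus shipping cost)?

Open {Site 1, Site 5}: assign each demand point to its cheapest open site.
  S-α→Site 5 6×5=30, S-β→Site 1 5×2=10, S-γ→Site 5 18×6=108, S-δ→Site 1 15×4=60, S-ε→Site 5 11×3=33
  shipping cost 241, fixed 138 → total 379.
Compare {Site 5}: shipping cost 316 + fixed 82 = 398.
Compare {Site 2, Site 5}: shipping cost 238 + fixed 162 = 400.
Compare {Site 1, Site 5, Site 6}: shipping cost 187 + fixed 214 = 401.
All other subsets cost ≥ 398. Minimum total cost: 379.

379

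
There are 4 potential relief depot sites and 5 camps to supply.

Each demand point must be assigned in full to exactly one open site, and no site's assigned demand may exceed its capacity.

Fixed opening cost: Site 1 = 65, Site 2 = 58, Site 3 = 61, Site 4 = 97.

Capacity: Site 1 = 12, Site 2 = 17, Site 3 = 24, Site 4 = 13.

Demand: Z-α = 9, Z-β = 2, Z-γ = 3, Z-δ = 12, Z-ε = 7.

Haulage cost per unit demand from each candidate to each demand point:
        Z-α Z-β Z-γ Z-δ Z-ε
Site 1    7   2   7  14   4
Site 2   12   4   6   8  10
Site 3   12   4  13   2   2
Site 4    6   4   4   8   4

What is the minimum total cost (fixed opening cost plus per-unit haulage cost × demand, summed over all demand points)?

Open {Site 1, Site 3}; cheapest assignment that respects the capacities:
  Site 1 (cap 12, load 12): Z-α, Z-γ — cost 9×7 + 3×7 = 84
  Site 3 (cap 24, load 21): Z-β, Z-δ, Z-ε — cost 2×4 + 12×2 + 7×2 = 46
  Shipping 130, fixed 126 → total 256.
  Any other capacity-feasible assignment to {Site 1, Site 3} ships for at least 130.
Compare {Site 3, Site 4}: its best feasible assignment gives total 270.
Compare {Site 2, Site 3}: its best feasible assignment gives total 291.
Every other set of open sites that can feasibly serve all demand totals ≥ 270 even under its best assignment. Minimum: 256.

256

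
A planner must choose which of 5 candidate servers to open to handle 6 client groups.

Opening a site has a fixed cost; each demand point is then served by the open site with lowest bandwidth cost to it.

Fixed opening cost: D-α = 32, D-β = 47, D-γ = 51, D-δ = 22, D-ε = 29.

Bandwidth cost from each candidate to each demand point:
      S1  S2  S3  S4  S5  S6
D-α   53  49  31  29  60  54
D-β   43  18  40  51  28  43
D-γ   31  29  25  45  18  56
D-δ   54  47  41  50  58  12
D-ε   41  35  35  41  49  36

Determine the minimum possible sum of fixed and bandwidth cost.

233

Open {D-γ, D-δ}: assign each demand point to its cheapest open site.
  S1→D-γ 31, S2→D-γ 29, S3→D-γ 25, S4→D-γ 45, S5→D-γ 18, S6→D-δ 12
  bandwidth cost 160, fixed 73 → total 233.
Compare {D-α, D-γ, D-δ}: bandwidth cost 144 + fixed 105 = 249.
Compare {D-γ}: bandwidth cost 204 + fixed 51 = 255.
Compare {D-γ, D-δ, D-ε}: bandwidth cost 156 + fixed 102 = 258.
All other subsets cost ≥ 249. Minimum total cost: 233.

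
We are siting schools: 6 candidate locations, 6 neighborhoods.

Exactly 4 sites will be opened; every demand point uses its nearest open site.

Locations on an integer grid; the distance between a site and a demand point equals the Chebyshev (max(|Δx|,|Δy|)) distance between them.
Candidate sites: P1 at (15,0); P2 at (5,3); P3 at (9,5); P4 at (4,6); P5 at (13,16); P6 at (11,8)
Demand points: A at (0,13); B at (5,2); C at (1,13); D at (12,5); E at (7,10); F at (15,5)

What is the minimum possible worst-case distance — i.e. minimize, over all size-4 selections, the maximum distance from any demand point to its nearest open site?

Open {P1, P2, P3, P4}.
  Farthest demand point is A at distance 7 (to P4); all others are ≤ 7.
With {P1, P2, P4, P5} the worst case is 7.
With {P1, P2, P4, P6} the worst case is 7.
No size-4 selection achieves below 7.

7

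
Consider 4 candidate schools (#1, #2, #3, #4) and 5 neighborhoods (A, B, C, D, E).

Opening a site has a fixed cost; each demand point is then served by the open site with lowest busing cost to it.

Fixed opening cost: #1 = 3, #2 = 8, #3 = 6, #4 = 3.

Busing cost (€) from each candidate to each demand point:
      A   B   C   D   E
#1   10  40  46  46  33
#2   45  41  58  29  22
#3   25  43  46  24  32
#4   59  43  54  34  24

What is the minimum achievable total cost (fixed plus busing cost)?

Open {#1, #3, #4}: assign each demand point to its cheapest open site.
  A→#1 10, B→#1 40, C→#1 46, D→#3 24, E→#4 24
  busing cost 144, fixed 12 → total 156.
Compare {#1, #2}: busing cost 147 + fixed 11 = 158.
Compare {#1, #2, #3}: busing cost 142 + fixed 17 = 159.
Compare {#1, #4}: busing cost 154 + fixed 6 = 160.
All other subsets cost ≥ 158. Minimum total cost: 156.

156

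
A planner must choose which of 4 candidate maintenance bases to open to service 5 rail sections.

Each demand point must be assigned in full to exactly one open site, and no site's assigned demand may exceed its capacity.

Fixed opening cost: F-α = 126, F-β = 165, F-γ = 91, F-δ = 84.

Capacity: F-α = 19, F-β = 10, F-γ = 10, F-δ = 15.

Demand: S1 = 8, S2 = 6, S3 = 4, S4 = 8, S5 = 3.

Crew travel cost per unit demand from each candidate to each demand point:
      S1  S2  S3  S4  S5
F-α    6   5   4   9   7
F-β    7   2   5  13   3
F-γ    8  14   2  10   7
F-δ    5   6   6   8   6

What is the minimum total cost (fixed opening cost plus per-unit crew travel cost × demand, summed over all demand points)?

386

Open {F-α, F-δ}; cheapest assignment that respects the capacities:
  F-α (cap 19, load 18): S2, S3, S4 — cost 6×5 + 4×4 + 8×9 = 118
  F-δ (cap 15, load 11): S1, S5 — cost 8×5 + 3×6 = 58
  Shipping 176, fixed 210 → total 386.
  Any other capacity-feasible assignment to {F-α, F-δ} ships for at least 176.
Compare {F-α, F-γ}: its best feasible assignment gives total 450.
Compare {F-α, F-β}: its best feasible assignment gives total 464.
Every other set of open sites that can feasibly serve all demand totals ≥ 450 even under its best assignment. Minimum: 386.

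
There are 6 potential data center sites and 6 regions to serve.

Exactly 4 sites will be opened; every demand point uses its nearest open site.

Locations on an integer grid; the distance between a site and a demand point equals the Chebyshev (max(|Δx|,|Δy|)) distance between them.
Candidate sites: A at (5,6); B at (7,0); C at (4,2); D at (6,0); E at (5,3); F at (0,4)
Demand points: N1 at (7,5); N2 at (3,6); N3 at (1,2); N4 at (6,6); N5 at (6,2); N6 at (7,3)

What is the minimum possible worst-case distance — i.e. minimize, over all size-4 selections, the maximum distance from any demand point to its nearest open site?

Open {A, B, E, F}.
  Farthest demand point is N1 at distance 2 (to A); all others are ≤ 2.
With {A, C, E, F} the worst case is 2.
With {A, D, E, F} the worst case is 2.
No size-4 selection achieves below 2.

2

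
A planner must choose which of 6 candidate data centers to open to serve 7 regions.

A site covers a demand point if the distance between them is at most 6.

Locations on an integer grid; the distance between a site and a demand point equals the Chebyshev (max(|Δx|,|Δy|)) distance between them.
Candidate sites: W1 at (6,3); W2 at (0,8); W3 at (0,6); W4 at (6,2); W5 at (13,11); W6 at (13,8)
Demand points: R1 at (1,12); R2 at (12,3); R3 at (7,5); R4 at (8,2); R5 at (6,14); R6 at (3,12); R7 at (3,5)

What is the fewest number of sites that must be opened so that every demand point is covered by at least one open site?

2

Coverage sets (demand points within 6 of each site):
  W1: {R2, R3, R4, R7}
  W2: {R1, R5, R6, R7}
  W3: {R1, R6, R7}
  W4: {R2, R3, R4, R7}
  W5: {R3}
  W6: {R2, R3, R4}
No single site covers all 7 demand points.
But {W1, W2} covers everything, so the minimum is 2.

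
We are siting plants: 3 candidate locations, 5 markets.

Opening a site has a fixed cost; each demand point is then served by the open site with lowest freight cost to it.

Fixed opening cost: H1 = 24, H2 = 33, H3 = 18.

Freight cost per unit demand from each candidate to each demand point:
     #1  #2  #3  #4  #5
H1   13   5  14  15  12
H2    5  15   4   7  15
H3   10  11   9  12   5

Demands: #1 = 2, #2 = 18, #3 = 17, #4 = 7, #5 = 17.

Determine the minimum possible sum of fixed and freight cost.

377

Open {H1, H2, H3}: assign each demand point to its cheapest open site.
  #1→H2 2×5=10, #2→H1 18×5=90, #3→H2 17×4=68, #4→H2 7×7=49, #5→H3 17×5=85
  freight cost 302, fixed 75 → total 377.
Compare {H2, H3}: freight cost 410 + fixed 51 = 461.
Compare {H1, H3}: freight cost 432 + fixed 42 = 474.
Compare {H1, H2}: freight cost 421 + fixed 57 = 478.
All other subsets cost ≥ 461. Minimum total cost: 377.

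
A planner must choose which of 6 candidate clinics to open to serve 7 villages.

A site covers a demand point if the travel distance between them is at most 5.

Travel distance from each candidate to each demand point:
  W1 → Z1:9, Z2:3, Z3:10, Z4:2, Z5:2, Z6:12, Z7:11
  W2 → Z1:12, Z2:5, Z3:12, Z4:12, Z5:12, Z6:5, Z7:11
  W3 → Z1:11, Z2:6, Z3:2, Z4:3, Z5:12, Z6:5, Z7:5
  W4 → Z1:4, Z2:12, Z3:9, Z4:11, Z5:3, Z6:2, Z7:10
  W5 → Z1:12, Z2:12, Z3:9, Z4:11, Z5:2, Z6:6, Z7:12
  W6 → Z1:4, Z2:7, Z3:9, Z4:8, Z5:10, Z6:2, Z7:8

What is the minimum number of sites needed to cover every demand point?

3

Coverage sets (demand points within 5 of each site):
  W1: {Z2, Z4, Z5}
  W2: {Z2, Z6}
  W3: {Z3, Z4, Z6, Z7}
  W4: {Z1, Z5, Z6}
  W5: {Z5}
  W6: {Z1, Z6}
No 2 sites suffice: every size-2 union leaves at least one demand point uncovered.
But {W1, W3, W4} covers everything, so the minimum is 3.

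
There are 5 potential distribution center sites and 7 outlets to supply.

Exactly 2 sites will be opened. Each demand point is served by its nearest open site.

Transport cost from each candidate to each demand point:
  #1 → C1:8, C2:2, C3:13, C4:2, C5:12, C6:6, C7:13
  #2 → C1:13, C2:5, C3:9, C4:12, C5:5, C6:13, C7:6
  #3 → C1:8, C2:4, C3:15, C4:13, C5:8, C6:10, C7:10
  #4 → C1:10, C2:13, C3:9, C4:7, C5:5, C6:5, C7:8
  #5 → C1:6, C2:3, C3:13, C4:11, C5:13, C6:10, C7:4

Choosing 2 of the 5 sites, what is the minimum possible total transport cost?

Open {#1, #2}.
  C1→#1 8, C2→#1 2, C3→#2 9, C4→#1 2, C5→#2 5, C6→#1 6, C7→#2 6  ⇒ total 38.
Compare {#1, #4}: total 39.
Compare {#4, #5}: total 39.
No size-2 selection does better; minimum is 38.

38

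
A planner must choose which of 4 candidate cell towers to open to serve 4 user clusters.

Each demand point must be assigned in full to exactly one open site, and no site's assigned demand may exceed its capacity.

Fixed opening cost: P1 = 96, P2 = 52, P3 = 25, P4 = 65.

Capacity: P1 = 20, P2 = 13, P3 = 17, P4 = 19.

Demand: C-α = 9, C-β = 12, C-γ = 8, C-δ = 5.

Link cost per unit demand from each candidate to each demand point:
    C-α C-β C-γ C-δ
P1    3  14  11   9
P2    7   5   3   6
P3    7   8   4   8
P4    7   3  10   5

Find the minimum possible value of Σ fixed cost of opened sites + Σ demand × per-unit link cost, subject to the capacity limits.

Open {P3, P4}; cheapest assignment that respects the capacities:
  P3 (cap 17, load 17): C-α, C-γ — cost 9×7 + 8×4 = 95
  P4 (cap 19, load 17): C-β, C-δ — cost 12×3 + 5×5 = 61
  Shipping 156, fixed 90 → total 246.
  Any other capacity-feasible assignment to {P3, P4} ships for at least 156.
Compare {P2, P3, P4}: its best feasible assignment gives total 290.
Compare {P1, P3, P4}: its best feasible assignment gives total 306.
Every other set of open sites that can feasibly serve all demand totals ≥ 290 even under its best assignment. Minimum: 246.

246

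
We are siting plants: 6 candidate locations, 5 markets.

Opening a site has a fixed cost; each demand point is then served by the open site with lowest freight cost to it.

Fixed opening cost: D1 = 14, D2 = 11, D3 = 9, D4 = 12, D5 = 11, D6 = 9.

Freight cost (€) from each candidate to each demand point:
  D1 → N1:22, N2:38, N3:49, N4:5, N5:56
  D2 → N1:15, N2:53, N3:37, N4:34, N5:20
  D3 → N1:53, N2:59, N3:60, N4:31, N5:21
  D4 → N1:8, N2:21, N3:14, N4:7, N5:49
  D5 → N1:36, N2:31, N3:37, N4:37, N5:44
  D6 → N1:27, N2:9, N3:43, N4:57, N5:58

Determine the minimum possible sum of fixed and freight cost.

Open {D3, D4, D6}: assign each demand point to its cheapest open site.
  N1→D4 8, N2→D6 9, N3→D4 14, N4→D4 7, N5→D3 21
  freight cost 59, fixed 30 → total 89.
Compare {D2, D4, D6}: freight cost 58 + fixed 32 = 90.
Compare {D3, D4}: freight cost 71 + fixed 21 = 92.
Compare {D2, D4}: freight cost 70 + fixed 23 = 93.
All other subsets cost ≥ 90. Minimum total cost: 89.

89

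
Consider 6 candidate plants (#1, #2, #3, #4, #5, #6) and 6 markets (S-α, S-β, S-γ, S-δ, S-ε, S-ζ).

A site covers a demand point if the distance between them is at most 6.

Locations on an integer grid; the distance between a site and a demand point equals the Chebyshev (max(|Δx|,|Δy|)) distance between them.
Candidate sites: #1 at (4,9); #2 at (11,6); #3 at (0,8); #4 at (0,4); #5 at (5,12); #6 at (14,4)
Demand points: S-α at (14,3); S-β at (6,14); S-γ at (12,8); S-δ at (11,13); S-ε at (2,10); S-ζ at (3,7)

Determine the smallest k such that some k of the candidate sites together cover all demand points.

Coverage sets (demand points within 6 of each site):
  #1: {S-β, S-ε, S-ζ}
  #2: {S-α, S-γ}
  #3: {S-β, S-ε, S-ζ}
  #4: {S-ε, S-ζ}
  #5: {S-β, S-δ, S-ε, S-ζ}
  #6: {S-α, S-γ}
No single site covers all 6 demand points.
But {#2, #5} covers everything, so the minimum is 2.

2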